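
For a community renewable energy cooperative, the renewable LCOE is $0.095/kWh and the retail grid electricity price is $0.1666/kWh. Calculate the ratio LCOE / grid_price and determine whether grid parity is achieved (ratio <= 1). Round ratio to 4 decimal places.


Compare LCOE to grid price:
  LCOE = $0.095/kWh, Grid price = $0.1666/kWh
  Ratio = LCOE / grid_price = 0.095 / 0.1666 = 0.5702
  Grid parity achieved (ratio <= 1)? yes

0.5702


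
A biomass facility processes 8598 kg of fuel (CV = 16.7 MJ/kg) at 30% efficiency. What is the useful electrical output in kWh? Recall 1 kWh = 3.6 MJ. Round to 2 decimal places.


Total energy = mass * CV = 8598 * 16.7 = 143586.6 MJ
Useful energy = total * eta = 143586.6 * 0.3 = 43075.98 MJ
Convert to kWh: 43075.98 / 3.6
Useful energy = 11965.55 kWh

11965.55


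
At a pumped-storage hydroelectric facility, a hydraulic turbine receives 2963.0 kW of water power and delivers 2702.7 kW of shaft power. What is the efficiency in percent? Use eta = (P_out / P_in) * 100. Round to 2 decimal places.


Turbine efficiency = (output power / input power) * 100
eta = (2702.7 / 2963.0) * 100
eta = 91.21%

91.21


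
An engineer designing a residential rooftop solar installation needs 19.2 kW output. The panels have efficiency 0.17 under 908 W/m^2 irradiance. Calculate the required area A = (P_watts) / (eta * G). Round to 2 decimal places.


Convert target power to watts: P = 19.2 * 1000 = 19200.0 W
Compute denominator: eta * G = 0.17 * 908 = 154.36
Required area A = P / (eta * G) = 19200.0 / 154.36
A = 124.38 m^2

124.38


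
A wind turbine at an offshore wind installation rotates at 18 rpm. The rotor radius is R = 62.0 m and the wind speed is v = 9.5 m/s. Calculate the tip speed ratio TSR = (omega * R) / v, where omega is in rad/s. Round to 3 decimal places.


Convert rotational speed to rad/s:
  omega = 18 * 2 * pi / 60 = 1.885 rad/s
Compute tip speed:
  v_tip = omega * R = 1.885 * 62.0 = 116.867 m/s
Tip speed ratio:
  TSR = v_tip / v_wind = 116.867 / 9.5 = 12.302

12.302


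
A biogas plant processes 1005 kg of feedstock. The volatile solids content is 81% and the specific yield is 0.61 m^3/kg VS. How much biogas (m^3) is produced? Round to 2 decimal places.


Compute volatile solids:
  VS = mass * VS_fraction = 1005 * 0.81 = 814.05 kg
Calculate biogas volume:
  Biogas = VS * specific_yield = 814.05 * 0.61
  Biogas = 496.57 m^3

496.57


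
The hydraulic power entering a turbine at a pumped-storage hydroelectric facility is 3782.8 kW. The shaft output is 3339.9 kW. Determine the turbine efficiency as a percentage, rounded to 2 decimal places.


Turbine efficiency = (output power / input power) * 100
eta = (3339.9 / 3782.8) * 100
eta = 88.29%

88.29


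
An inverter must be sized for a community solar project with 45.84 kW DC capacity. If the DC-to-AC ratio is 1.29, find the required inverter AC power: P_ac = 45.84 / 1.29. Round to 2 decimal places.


The inverter AC capacity is determined by the DC/AC ratio.
Given: P_dc = 45.84 kW, DC/AC ratio = 1.29
P_ac = P_dc / ratio = 45.84 / 1.29
P_ac = 35.53 kW

35.53


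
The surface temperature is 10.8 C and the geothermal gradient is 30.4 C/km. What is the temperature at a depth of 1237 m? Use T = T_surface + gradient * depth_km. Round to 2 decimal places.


Convert depth to km: 1237 / 1000 = 1.237 km
Temperature increase = gradient * depth_km = 30.4 * 1.237 = 37.6 C
Temperature at depth = T_surface + delta_T = 10.8 + 37.6
T = 48.40 C

48.40


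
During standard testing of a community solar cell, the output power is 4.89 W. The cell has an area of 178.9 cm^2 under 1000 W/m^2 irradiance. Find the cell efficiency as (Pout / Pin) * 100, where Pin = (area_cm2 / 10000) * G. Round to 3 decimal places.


First compute the input power:
  Pin = area_cm2 / 10000 * G = 178.9 / 10000 * 1000 = 17.89 W
Then compute efficiency:
  Efficiency = (Pout / Pin) * 100 = (4.89 / 17.89) * 100
  Efficiency = 27.334%

27.334


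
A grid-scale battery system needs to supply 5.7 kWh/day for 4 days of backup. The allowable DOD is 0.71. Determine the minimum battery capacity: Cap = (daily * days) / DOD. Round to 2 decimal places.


Total energy needed = daily * days = 5.7 * 4 = 22.8 kWh
Account for depth of discharge:
  Cap = total_energy / DOD = 22.8 / 0.71
  Cap = 32.11 kWh

32.11


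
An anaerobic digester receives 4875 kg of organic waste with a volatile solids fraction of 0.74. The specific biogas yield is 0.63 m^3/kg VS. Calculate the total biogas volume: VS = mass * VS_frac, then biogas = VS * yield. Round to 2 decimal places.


Compute volatile solids:
  VS = mass * VS_fraction = 4875 * 0.74 = 3607.5 kg
Calculate biogas volume:
  Biogas = VS * specific_yield = 3607.5 * 0.63
  Biogas = 2272.73 m^3

2272.73


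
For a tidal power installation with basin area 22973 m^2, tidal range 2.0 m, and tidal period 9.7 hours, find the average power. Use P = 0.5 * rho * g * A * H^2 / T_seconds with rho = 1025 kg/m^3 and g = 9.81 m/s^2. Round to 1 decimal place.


Convert period to seconds: T = 9.7 * 3600 = 34920.0 s
H^2 = 2.0^2 = 4.0
P = 0.5 * rho * g * A * H^2 / T
P = 0.5 * 1025 * 9.81 * 22973 * 4.0 / 34920.0
P = 13230.2 W

13230.2


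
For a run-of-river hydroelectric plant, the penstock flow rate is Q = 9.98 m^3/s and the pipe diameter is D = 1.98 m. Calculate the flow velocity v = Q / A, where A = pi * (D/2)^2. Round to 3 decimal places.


Compute pipe cross-sectional area:
  A = pi * (D/2)^2 = pi * (1.98/2)^2 = 3.0791 m^2
Calculate velocity:
  v = Q / A = 9.98 / 3.0791
  v = 3.241 m/s

3.241


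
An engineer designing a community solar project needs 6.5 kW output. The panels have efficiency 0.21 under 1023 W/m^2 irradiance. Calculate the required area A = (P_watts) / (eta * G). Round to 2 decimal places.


Convert target power to watts: P = 6.5 * 1000 = 6500.0 W
Compute denominator: eta * G = 0.21 * 1023 = 214.83
Required area A = P / (eta * G) = 6500.0 / 214.83
A = 30.26 m^2

30.26


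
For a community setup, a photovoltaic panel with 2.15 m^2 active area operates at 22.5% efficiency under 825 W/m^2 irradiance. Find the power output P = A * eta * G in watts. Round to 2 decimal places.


Use the solar power formula P = A * eta * G.
Given: A = 2.15 m^2, eta = 0.225, G = 825 W/m^2
P = 2.15 * 0.225 * 825
P = 399.09 W

399.09


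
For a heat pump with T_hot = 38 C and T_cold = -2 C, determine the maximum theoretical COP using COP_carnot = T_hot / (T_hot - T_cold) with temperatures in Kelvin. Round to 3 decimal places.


Convert to Kelvin:
  T_hot = 38 + 273.15 = 311.15 K
  T_cold = -2 + 273.15 = 271.15 K
Apply Carnot COP formula:
  COP = T_hot_K / (T_hot_K - T_cold_K) = 311.15 / 40.0
  COP = 7.779

7.779


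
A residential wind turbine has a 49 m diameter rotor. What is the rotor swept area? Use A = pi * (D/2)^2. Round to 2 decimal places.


Compute the rotor radius:
  r = D / 2 = 49 / 2 = 24.5 m
Calculate swept area:
  A = pi * r^2 = pi * 24.5^2
  A = 1885.74 m^2

1885.74


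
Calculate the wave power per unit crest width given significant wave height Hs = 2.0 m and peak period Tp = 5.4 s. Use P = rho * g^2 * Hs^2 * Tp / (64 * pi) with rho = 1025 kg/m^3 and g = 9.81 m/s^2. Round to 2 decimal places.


Apply wave power formula:
  g^2 = 9.81^2 = 96.2361
  Hs^2 = 2.0^2 = 4.0
  Numerator = rho * g^2 * Hs^2 * Tp = 1025 * 96.2361 * 4.0 * 5.4 = 2130667.25
  Denominator = 64 * pi = 201.0619
  P = 2130667.25 / 201.0619 = 10597.07 W/m

10597.07


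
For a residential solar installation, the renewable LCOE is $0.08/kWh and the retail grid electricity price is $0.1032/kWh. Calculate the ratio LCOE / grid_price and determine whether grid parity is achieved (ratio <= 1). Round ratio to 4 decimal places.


Compare LCOE to grid price:
  LCOE = $0.08/kWh, Grid price = $0.1032/kWh
  Ratio = LCOE / grid_price = 0.08 / 0.1032 = 0.7752
  Grid parity achieved (ratio <= 1)? yes

0.7752


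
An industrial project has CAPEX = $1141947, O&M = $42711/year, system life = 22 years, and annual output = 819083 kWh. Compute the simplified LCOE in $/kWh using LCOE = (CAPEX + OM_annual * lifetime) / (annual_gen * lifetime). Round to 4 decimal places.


Total cost = CAPEX + OM * lifetime = 1141947 + 42711 * 22 = 1141947 + 939642 = 2081589
Total generation = annual * lifetime = 819083 * 22 = 18019826 kWh
LCOE = 2081589 / 18019826
LCOE = 0.1155 $/kWh

0.1155


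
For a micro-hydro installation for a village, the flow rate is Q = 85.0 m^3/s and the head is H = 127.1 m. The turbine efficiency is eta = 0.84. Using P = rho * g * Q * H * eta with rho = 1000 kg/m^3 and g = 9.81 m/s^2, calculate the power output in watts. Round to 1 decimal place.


Apply the hydropower formula P = rho * g * Q * H * eta
rho * g = 1000 * 9.81 = 9810.0
P = 9810.0 * 85.0 * 127.1 * 0.84
P = 89025161.4 W

89025161.4


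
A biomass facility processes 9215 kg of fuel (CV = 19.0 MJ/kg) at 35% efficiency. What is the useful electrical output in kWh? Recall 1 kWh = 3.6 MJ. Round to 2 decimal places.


Total energy = mass * CV = 9215 * 19.0 = 175085.0 MJ
Useful energy = total * eta = 175085.0 * 0.35 = 61279.75 MJ
Convert to kWh: 61279.75 / 3.6
Useful energy = 17022.15 kWh

17022.15


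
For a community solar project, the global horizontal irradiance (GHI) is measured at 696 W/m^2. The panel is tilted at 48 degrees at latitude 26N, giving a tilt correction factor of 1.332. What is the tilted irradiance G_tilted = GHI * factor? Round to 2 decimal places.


Identify the given values:
  GHI = 696 W/m^2, tilt correction factor = 1.332
Apply the formula G_tilted = GHI * factor:
  G_tilted = 696 * 1.332
  G_tilted = 927.07 W/m^2

927.07


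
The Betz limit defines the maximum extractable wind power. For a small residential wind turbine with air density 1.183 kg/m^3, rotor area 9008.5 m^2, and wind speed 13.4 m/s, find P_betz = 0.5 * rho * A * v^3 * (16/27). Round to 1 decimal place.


The Betz coefficient Cp_max = 16/27 = 0.5926
v^3 = 13.4^3 = 2406.104
P_betz = 0.5 * rho * A * v^3 * Cp_max
P_betz = 0.5 * 1.183 * 9008.5 * 2406.104 * 0.5926
P_betz = 7597624.8 W

7597624.8


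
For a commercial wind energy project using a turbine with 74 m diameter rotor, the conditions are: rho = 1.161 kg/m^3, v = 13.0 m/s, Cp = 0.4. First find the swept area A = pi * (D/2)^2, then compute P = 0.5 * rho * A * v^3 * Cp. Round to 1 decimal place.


Step 1 -- Compute swept area:
  A = pi * (D/2)^2 = pi * (74/2)^2 = 4300.84 m^2
Step 2 -- Apply wind power equation:
  P = 0.5 * rho * A * v^3 * Cp
  v^3 = 13.0^3 = 2197.0
  P = 0.5 * 1.161 * 4300.84 * 2197.0 * 0.4
  P = 2194045.3 W

2194045.3


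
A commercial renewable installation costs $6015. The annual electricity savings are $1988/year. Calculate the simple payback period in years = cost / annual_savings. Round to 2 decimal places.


Simple payback period = initial cost / annual savings
Payback = 6015 / 1988
Payback = 3.03 years

3.03


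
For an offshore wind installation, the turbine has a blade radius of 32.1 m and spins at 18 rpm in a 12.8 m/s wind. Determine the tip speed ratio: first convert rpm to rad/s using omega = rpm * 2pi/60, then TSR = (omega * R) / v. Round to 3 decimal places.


Convert rotational speed to rad/s:
  omega = 18 * 2 * pi / 60 = 1.885 rad/s
Compute tip speed:
  v_tip = omega * R = 1.885 * 32.1 = 60.507 m/s
Tip speed ratio:
  TSR = v_tip / v_wind = 60.507 / 12.8 = 4.727

4.727


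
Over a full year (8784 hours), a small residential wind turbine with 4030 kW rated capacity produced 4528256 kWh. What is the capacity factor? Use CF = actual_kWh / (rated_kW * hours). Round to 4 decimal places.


Capacity factor = actual output / maximum possible output
Maximum possible = rated * hours = 4030 * 8784 = 35399520 kWh
CF = 4528256 / 35399520
CF = 0.1279

0.1279


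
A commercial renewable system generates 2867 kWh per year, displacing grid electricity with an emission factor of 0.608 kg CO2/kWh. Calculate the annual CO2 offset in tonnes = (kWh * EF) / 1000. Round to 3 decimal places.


CO2 offset in kg = generation * emission_factor
CO2 offset = 2867 * 0.608 = 1743.14 kg
Convert to tonnes:
  CO2 offset = 1743.14 / 1000 = 1.743 tonnes

1.743


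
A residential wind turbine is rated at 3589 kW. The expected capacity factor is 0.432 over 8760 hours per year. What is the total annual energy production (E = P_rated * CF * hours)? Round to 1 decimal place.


Annual energy = rated_kW * capacity_factor * hours_per_year
Given: P_rated = 3589 kW, CF = 0.432, hours = 8760
E = 3589 * 0.432 * 8760
E = 13581924.5 kWh

13581924.5


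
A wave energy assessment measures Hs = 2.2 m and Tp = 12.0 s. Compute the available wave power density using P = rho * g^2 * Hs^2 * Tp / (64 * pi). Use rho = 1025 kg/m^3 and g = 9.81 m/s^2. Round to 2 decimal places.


Apply wave power formula:
  g^2 = 9.81^2 = 96.2361
  Hs^2 = 2.2^2 = 4.84
  Numerator = rho * g^2 * Hs^2 * Tp = 1025 * 96.2361 * 4.84 * 12.0 = 5729127.51
  Denominator = 64 * pi = 201.0619
  P = 5729127.51 / 201.0619 = 28494.34 W/m

28494.34


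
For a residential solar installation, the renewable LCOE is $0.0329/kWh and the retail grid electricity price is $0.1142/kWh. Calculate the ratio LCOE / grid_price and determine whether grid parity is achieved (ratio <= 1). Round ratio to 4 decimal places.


Compare LCOE to grid price:
  LCOE = $0.0329/kWh, Grid price = $0.1142/kWh
  Ratio = LCOE / grid_price = 0.0329 / 0.1142 = 0.2881
  Grid parity achieved (ratio <= 1)? yes

0.2881


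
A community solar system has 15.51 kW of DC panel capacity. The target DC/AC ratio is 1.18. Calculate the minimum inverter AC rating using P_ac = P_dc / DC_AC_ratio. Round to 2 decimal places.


The inverter AC capacity is determined by the DC/AC ratio.
Given: P_dc = 15.51 kW, DC/AC ratio = 1.18
P_ac = P_dc / ratio = 15.51 / 1.18
P_ac = 13.14 kW

13.14


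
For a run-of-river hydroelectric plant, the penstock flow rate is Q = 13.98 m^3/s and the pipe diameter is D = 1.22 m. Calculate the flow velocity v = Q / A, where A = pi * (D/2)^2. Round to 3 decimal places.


Compute pipe cross-sectional area:
  A = pi * (D/2)^2 = pi * (1.22/2)^2 = 1.169 m^2
Calculate velocity:
  v = Q / A = 13.98 / 1.169
  v = 11.959 m/s

11.959


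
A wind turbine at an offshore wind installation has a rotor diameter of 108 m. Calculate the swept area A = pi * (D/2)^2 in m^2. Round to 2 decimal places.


Compute the rotor radius:
  r = D / 2 = 108 / 2 = 54.0 m
Calculate swept area:
  A = pi * r^2 = pi * 54.0^2
  A = 9160.88 m^2

9160.88


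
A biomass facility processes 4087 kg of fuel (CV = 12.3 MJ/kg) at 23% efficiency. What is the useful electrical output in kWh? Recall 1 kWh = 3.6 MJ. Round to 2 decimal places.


Total energy = mass * CV = 4087 * 12.3 = 50270.1 MJ
Useful energy = total * eta = 50270.1 * 0.23 = 11562.12 MJ
Convert to kWh: 11562.12 / 3.6
Useful energy = 3211.70 kWh

3211.70


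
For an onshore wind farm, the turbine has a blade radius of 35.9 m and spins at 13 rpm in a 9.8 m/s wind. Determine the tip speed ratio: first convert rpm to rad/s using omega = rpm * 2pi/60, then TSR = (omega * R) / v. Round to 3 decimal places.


Convert rotational speed to rad/s:
  omega = 13 * 2 * pi / 60 = 1.3614 rad/s
Compute tip speed:
  v_tip = omega * R = 1.3614 * 35.9 = 48.873 m/s
Tip speed ratio:
  TSR = v_tip / v_wind = 48.873 / 9.8 = 4.987

4.987


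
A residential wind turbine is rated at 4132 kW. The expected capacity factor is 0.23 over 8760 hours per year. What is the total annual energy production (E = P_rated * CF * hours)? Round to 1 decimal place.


Annual energy = rated_kW * capacity_factor * hours_per_year
Given: P_rated = 4132 kW, CF = 0.23, hours = 8760
E = 4132 * 0.23 * 8760
E = 8325153.6 kWh

8325153.6


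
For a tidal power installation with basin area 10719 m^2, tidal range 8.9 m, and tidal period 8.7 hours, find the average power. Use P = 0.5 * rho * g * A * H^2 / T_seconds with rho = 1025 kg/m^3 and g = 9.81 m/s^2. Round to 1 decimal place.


Convert period to seconds: T = 8.7 * 3600 = 31320.0 s
H^2 = 8.9^2 = 79.21
P = 0.5 * rho * g * A * H^2 / T
P = 0.5 * 1025 * 9.81 * 10719 * 79.21 / 31320.0
P = 136293.6 W

136293.6


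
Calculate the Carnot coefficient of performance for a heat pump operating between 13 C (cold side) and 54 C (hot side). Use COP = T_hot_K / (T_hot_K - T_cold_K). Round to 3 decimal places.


Convert to Kelvin:
  T_hot = 54 + 273.15 = 327.15 K
  T_cold = 13 + 273.15 = 286.15 K
Apply Carnot COP formula:
  COP = T_hot_K / (T_hot_K - T_cold_K) = 327.15 / 41.0
  COP = 7.979

7.979


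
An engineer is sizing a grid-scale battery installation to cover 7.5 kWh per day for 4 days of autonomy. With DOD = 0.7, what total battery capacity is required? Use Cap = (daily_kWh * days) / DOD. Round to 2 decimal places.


Total energy needed = daily * days = 7.5 * 4 = 30.0 kWh
Account for depth of discharge:
  Cap = total_energy / DOD = 30.0 / 0.7
  Cap = 42.86 kWh

42.86


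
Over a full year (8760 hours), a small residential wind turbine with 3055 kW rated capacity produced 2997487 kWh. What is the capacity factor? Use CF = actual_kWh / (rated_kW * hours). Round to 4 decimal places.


Capacity factor = actual output / maximum possible output
Maximum possible = rated * hours = 3055 * 8760 = 26761800 kWh
CF = 2997487 / 26761800
CF = 0.1120

0.1120


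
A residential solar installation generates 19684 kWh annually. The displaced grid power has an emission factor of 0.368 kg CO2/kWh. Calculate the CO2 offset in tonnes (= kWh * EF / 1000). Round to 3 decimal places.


CO2 offset in kg = generation * emission_factor
CO2 offset = 19684 * 0.368 = 7243.71 kg
Convert to tonnes:
  CO2 offset = 7243.71 / 1000 = 7.244 tonnes

7.244


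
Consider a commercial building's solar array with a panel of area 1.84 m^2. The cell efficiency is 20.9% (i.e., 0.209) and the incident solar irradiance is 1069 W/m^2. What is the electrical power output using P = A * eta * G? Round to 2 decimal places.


Use the solar power formula P = A * eta * G.
Given: A = 1.84 m^2, eta = 0.209, G = 1069 W/m^2
P = 1.84 * 0.209 * 1069
P = 411.09 W

411.09


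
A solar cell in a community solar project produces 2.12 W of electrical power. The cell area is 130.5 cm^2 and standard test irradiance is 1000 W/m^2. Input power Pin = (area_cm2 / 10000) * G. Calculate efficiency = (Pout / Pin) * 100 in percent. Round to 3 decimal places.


First compute the input power:
  Pin = area_cm2 / 10000 * G = 130.5 / 10000 * 1000 = 13.05 W
Then compute efficiency:
  Efficiency = (Pout / Pin) * 100 = (2.12 / 13.05) * 100
  Efficiency = 16.245%

16.245


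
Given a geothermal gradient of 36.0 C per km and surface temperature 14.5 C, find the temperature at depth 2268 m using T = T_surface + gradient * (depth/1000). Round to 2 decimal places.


Convert depth to km: 2268 / 1000 = 2.268 km
Temperature increase = gradient * depth_km = 36.0 * 2.268 = 81.65 C
Temperature at depth = T_surface + delta_T = 14.5 + 81.65
T = 96.15 C

96.15


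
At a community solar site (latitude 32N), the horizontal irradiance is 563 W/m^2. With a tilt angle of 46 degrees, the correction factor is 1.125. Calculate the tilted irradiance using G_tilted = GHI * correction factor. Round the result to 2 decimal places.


Identify the given values:
  GHI = 563 W/m^2, tilt correction factor = 1.125
Apply the formula G_tilted = GHI * factor:
  G_tilted = 563 * 1.125
  G_tilted = 633.38 W/m^2

633.38


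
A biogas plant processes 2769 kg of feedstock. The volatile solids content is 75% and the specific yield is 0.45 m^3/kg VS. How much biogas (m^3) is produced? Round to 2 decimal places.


Compute volatile solids:
  VS = mass * VS_fraction = 2769 * 0.75 = 2076.75 kg
Calculate biogas volume:
  Biogas = VS * specific_yield = 2076.75 * 0.45
  Biogas = 934.54 m^3

934.54


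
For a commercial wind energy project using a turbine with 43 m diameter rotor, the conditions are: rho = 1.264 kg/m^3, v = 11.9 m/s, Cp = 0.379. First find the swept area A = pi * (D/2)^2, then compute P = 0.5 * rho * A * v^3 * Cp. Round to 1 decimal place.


Step 1 -- Compute swept area:
  A = pi * (D/2)^2 = pi * (43/2)^2 = 1452.2 m^2
Step 2 -- Apply wind power equation:
  P = 0.5 * rho * A * v^3 * Cp
  v^3 = 11.9^3 = 1685.159
  P = 0.5 * 1.264 * 1452.2 * 1685.159 * 0.379
  P = 586170.5 W

586170.5


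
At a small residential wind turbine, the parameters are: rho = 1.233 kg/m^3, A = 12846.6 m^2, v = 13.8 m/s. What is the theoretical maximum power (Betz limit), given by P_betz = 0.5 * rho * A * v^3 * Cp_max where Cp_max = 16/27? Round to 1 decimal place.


The Betz coefficient Cp_max = 16/27 = 0.5926
v^3 = 13.8^3 = 2628.072
P_betz = 0.5 * rho * A * v^3 * Cp_max
P_betz = 0.5 * 1.233 * 12846.6 * 2628.072 * 0.5926
P_betz = 12334307.2 W

12334307.2


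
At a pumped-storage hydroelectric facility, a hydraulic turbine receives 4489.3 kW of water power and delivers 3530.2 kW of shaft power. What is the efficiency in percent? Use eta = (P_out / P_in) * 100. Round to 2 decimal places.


Turbine efficiency = (output power / input power) * 100
eta = (3530.2 / 4489.3) * 100
eta = 78.64%

78.64


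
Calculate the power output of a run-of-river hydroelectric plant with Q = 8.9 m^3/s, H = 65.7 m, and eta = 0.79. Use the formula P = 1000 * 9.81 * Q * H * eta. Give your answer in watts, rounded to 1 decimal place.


Apply the hydropower formula P = rho * g * Q * H * eta
rho * g = 1000 * 9.81 = 9810.0
P = 9810.0 * 8.9 * 65.7 * 0.79
P = 4531599.0 W

4531599.0


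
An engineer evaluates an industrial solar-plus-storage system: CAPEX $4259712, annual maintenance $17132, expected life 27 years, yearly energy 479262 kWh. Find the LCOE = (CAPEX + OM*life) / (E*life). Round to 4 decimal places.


Total cost = CAPEX + OM * lifetime = 4259712 + 17132 * 27 = 4259712 + 462564 = 4722276
Total generation = annual * lifetime = 479262 * 27 = 12940074 kWh
LCOE = 4722276 / 12940074
LCOE = 0.3649 $/kWh

0.3649


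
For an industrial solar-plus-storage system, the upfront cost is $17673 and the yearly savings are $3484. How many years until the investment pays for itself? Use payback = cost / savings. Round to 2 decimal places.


Simple payback period = initial cost / annual savings
Payback = 17673 / 3484
Payback = 5.07 years

5.07


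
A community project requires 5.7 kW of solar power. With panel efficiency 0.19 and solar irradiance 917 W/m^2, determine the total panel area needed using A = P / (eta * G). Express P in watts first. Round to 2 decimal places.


Convert target power to watts: P = 5.7 * 1000 = 5700.0 W
Compute denominator: eta * G = 0.19 * 917 = 174.23
Required area A = P / (eta * G) = 5700.0 / 174.23
A = 32.72 m^2

32.72


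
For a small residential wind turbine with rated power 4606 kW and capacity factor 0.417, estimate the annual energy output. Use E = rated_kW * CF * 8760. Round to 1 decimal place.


Annual energy = rated_kW * capacity_factor * hours_per_year
Given: P_rated = 4606 kW, CF = 0.417, hours = 8760
E = 4606 * 0.417 * 8760
E = 16825349.5 kWh

16825349.5


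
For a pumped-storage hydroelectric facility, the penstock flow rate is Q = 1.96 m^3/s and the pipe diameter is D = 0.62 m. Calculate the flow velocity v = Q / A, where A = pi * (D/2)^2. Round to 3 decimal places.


Compute pipe cross-sectional area:
  A = pi * (D/2)^2 = pi * (0.62/2)^2 = 0.3019 m^2
Calculate velocity:
  v = Q / A = 1.96 / 0.3019
  v = 6.492 m/s

6.492


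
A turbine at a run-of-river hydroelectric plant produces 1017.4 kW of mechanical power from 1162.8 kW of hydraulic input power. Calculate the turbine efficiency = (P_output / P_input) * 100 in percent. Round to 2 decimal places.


Turbine efficiency = (output power / input power) * 100
eta = (1017.4 / 1162.8) * 100
eta = 87.50%

87.50


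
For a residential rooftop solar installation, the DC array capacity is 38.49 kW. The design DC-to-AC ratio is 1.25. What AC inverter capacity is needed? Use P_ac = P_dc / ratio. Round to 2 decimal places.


The inverter AC capacity is determined by the DC/AC ratio.
Given: P_dc = 38.49 kW, DC/AC ratio = 1.25
P_ac = P_dc / ratio = 38.49 / 1.25
P_ac = 30.79 kW

30.79


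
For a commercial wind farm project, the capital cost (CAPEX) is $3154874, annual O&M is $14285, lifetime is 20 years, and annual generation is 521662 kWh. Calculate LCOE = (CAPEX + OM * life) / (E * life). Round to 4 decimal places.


Total cost = CAPEX + OM * lifetime = 3154874 + 14285 * 20 = 3154874 + 285700 = 3440574
Total generation = annual * lifetime = 521662 * 20 = 10433240 kWh
LCOE = 3440574 / 10433240
LCOE = 0.3298 $/kWh

0.3298


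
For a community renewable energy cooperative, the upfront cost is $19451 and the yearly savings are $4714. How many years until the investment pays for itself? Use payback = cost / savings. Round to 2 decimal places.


Simple payback period = initial cost / annual savings
Payback = 19451 / 4714
Payback = 4.13 years

4.13


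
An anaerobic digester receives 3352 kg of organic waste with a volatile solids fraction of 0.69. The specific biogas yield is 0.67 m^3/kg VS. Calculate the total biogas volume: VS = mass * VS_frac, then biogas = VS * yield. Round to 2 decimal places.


Compute volatile solids:
  VS = mass * VS_fraction = 3352 * 0.69 = 2312.88 kg
Calculate biogas volume:
  Biogas = VS * specific_yield = 2312.88 * 0.67
  Biogas = 1549.63 m^3

1549.63


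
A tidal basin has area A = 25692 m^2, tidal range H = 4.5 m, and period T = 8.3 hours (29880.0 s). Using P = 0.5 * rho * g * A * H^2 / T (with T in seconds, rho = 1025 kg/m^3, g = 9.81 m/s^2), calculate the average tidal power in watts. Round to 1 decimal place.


Convert period to seconds: T = 8.3 * 3600 = 29880.0 s
H^2 = 4.5^2 = 20.25
P = 0.5 * rho * g * A * H^2 / T
P = 0.5 * 1025 * 9.81 * 25692 * 20.25 / 29880.0
P = 87539.7 W

87539.7


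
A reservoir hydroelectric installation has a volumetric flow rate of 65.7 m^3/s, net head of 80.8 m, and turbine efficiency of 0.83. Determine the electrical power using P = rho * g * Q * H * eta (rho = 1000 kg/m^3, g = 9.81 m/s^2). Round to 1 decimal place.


Apply the hydropower formula P = rho * g * Q * H * eta
rho * g = 1000 * 9.81 = 9810.0
P = 9810.0 * 65.7 * 80.8 * 0.83
P = 43223888.1 W

43223888.1


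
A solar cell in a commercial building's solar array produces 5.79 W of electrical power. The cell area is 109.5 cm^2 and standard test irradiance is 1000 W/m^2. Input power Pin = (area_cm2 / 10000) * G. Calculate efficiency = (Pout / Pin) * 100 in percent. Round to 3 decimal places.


First compute the input power:
  Pin = area_cm2 / 10000 * G = 109.5 / 10000 * 1000 = 10.95 W
Then compute efficiency:
  Efficiency = (Pout / Pin) * 100 = (5.79 / 10.95) * 100
  Efficiency = 52.877%

52.877


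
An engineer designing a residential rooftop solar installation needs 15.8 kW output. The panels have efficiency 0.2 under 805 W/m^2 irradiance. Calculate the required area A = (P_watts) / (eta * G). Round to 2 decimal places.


Convert target power to watts: P = 15.8 * 1000 = 15800.0 W
Compute denominator: eta * G = 0.2 * 805 = 161.0
Required area A = P / (eta * G) = 15800.0 / 161.0
A = 98.14 m^2

98.14


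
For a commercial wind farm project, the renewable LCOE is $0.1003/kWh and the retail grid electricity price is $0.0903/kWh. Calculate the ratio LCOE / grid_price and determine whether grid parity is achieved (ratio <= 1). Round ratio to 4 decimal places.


Compare LCOE to grid price:
  LCOE = $0.1003/kWh, Grid price = $0.0903/kWh
  Ratio = LCOE / grid_price = 0.1003 / 0.0903 = 1.1107
  Grid parity achieved (ratio <= 1)? no

1.1107


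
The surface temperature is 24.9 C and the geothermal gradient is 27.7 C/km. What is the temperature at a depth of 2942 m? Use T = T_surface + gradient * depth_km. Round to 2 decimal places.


Convert depth to km: 2942 / 1000 = 2.942 km
Temperature increase = gradient * depth_km = 27.7 * 2.942 = 81.49 C
Temperature at depth = T_surface + delta_T = 24.9 + 81.49
T = 106.39 C

106.39


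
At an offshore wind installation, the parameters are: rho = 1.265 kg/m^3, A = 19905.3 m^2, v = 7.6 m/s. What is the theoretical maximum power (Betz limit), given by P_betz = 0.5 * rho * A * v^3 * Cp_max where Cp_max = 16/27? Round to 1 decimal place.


The Betz coefficient Cp_max = 16/27 = 0.5926
v^3 = 7.6^3 = 438.976
P_betz = 0.5 * rho * A * v^3 * Cp_max
P_betz = 0.5 * 1.265 * 19905.3 * 438.976 * 0.5926
P_betz = 3275112.7 W

3275112.7


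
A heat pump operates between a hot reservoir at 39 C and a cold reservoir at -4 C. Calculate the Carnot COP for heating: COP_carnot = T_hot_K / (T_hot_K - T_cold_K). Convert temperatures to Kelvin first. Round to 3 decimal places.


Convert to Kelvin:
  T_hot = 39 + 273.15 = 312.15 K
  T_cold = -4 + 273.15 = 269.15 K
Apply Carnot COP formula:
  COP = T_hot_K / (T_hot_K - T_cold_K) = 312.15 / 43.0
  COP = 7.259

7.259


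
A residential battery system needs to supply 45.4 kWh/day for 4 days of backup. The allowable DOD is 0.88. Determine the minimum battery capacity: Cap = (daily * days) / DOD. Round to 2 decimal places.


Total energy needed = daily * days = 45.4 * 4 = 181.6 kWh
Account for depth of discharge:
  Cap = total_energy / DOD = 181.6 / 0.88
  Cap = 206.36 kWh

206.36


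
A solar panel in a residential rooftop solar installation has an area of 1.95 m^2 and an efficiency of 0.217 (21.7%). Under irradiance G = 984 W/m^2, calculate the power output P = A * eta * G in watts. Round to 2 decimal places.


Use the solar power formula P = A * eta * G.
Given: A = 1.95 m^2, eta = 0.217, G = 984 W/m^2
P = 1.95 * 0.217 * 984
P = 416.38 W

416.38


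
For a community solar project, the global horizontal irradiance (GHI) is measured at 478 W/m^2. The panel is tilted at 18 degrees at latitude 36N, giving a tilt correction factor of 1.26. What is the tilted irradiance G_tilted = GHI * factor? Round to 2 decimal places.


Identify the given values:
  GHI = 478 W/m^2, tilt correction factor = 1.26
Apply the formula G_tilted = GHI * factor:
  G_tilted = 478 * 1.26
  G_tilted = 602.28 W/m^2

602.28


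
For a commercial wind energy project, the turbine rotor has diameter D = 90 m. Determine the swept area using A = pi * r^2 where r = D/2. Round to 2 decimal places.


Compute the rotor radius:
  r = D / 2 = 90 / 2 = 45.0 m
Calculate swept area:
  A = pi * r^2 = pi * 45.0^2
  A = 6361.73 m^2

6361.73


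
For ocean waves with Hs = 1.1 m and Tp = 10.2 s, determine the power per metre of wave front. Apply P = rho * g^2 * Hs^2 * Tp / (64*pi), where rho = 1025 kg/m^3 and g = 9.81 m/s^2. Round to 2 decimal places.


Apply wave power formula:
  g^2 = 9.81^2 = 96.2361
  Hs^2 = 1.1^2 = 1.21
  Numerator = rho * g^2 * Hs^2 * Tp = 1025 * 96.2361 * 1.21 * 10.2 = 1217439.59
  Denominator = 64 * pi = 201.0619
  P = 1217439.59 / 201.0619 = 6055.05 W/m

6055.05


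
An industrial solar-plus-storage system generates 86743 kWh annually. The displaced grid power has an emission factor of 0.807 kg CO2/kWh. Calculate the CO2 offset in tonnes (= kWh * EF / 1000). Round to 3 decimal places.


CO2 offset in kg = generation * emission_factor
CO2 offset = 86743 * 0.807 = 70001.6 kg
Convert to tonnes:
  CO2 offset = 70001.6 / 1000 = 70.002 tonnes

70.002


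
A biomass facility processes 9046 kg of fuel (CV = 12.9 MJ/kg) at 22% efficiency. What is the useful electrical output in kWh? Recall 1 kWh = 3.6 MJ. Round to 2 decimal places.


Total energy = mass * CV = 9046 * 12.9 = 116693.4 MJ
Useful energy = total * eta = 116693.4 * 0.22 = 25672.55 MJ
Convert to kWh: 25672.55 / 3.6
Useful energy = 7131.26 kWh

7131.26


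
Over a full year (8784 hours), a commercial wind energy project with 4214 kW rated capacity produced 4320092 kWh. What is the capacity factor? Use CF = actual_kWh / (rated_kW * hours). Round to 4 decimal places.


Capacity factor = actual output / maximum possible output
Maximum possible = rated * hours = 4214 * 8784 = 37015776 kWh
CF = 4320092 / 37015776
CF = 0.1167

0.1167


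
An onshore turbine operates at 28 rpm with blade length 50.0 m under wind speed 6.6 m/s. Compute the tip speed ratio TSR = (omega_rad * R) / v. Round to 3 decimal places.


Convert rotational speed to rad/s:
  omega = 28 * 2 * pi / 60 = 2.9322 rad/s
Compute tip speed:
  v_tip = omega * R = 2.9322 * 50.0 = 146.608 m/s
Tip speed ratio:
  TSR = v_tip / v_wind = 146.608 / 6.6 = 22.213

22.213


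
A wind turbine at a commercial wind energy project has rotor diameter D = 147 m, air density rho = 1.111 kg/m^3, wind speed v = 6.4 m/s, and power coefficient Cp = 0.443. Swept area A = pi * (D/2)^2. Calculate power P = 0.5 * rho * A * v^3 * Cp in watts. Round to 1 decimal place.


Step 1 -- Compute swept area:
  A = pi * (D/2)^2 = pi * (147/2)^2 = 16971.67 m^2
Step 2 -- Apply wind power equation:
  P = 0.5 * rho * A * v^3 * Cp
  v^3 = 6.4^3 = 262.144
  P = 0.5 * 1.111 * 16971.67 * 262.144 * 0.443
  P = 1094844.0 W

1094844.0


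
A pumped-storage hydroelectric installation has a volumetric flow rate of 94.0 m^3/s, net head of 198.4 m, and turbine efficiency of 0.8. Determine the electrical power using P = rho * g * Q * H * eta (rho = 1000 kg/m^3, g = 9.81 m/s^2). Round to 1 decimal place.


Apply the hydropower formula P = rho * g * Q * H * eta
rho * g = 1000 * 9.81 = 9810.0
P = 9810.0 * 94.0 * 198.4 * 0.8
P = 146362060.8 W

146362060.8


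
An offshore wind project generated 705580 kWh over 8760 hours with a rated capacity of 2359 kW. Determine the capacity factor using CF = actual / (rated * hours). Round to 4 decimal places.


Capacity factor = actual output / maximum possible output
Maximum possible = rated * hours = 2359 * 8760 = 20664840 kWh
CF = 705580 / 20664840
CF = 0.0341

0.0341


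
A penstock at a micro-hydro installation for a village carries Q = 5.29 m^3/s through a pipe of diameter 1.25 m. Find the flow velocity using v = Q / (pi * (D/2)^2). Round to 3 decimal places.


Compute pipe cross-sectional area:
  A = pi * (D/2)^2 = pi * (1.25/2)^2 = 1.2272 m^2
Calculate velocity:
  v = Q / A = 5.29 / 1.2272
  v = 4.311 m/s

4.311


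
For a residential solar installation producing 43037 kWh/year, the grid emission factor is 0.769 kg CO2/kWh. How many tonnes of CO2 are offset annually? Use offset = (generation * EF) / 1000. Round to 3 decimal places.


CO2 offset in kg = generation * emission_factor
CO2 offset = 43037 * 0.769 = 33095.45 kg
Convert to tonnes:
  CO2 offset = 33095.45 / 1000 = 33.095 tonnes

33.095


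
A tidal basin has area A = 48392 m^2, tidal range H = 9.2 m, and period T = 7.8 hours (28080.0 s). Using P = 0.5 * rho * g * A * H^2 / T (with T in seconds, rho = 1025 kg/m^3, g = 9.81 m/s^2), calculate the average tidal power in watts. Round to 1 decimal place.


Convert period to seconds: T = 7.8 * 3600 = 28080.0 s
H^2 = 9.2^2 = 84.64
P = 0.5 * rho * g * A * H^2 / T
P = 0.5 * 1025 * 9.81 * 48392 * 84.64 / 28080.0
P = 733356.3 W

733356.3


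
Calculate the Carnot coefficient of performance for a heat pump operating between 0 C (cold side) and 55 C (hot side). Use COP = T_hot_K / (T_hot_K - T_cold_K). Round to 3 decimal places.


Convert to Kelvin:
  T_hot = 55 + 273.15 = 328.15 K
  T_cold = 0 + 273.15 = 273.15 K
Apply Carnot COP formula:
  COP = T_hot_K / (T_hot_K - T_cold_K) = 328.15 / 55.0
  COP = 5.966

5.966


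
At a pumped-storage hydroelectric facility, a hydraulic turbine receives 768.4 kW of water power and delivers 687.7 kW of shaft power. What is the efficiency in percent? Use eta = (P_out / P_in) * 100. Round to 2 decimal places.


Turbine efficiency = (output power / input power) * 100
eta = (687.7 / 768.4) * 100
eta = 89.50%

89.50


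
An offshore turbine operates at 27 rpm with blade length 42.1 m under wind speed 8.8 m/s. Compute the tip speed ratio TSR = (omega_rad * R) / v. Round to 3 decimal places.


Convert rotational speed to rad/s:
  omega = 27 * 2 * pi / 60 = 2.8274 rad/s
Compute tip speed:
  v_tip = omega * R = 2.8274 * 42.1 = 119.035 m/s
Tip speed ratio:
  TSR = v_tip / v_wind = 119.035 / 8.8 = 13.527

13.527


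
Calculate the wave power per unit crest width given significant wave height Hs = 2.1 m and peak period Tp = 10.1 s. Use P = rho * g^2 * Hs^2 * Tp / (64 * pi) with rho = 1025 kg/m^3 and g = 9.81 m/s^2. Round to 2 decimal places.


Apply wave power formula:
  g^2 = 9.81^2 = 96.2361
  Hs^2 = 2.1^2 = 4.41
  Numerator = rho * g^2 * Hs^2 * Tp = 1025 * 96.2361 * 4.41 * 10.1 = 4393613.43
  Denominator = 64 * pi = 201.0619
  P = 4393613.43 / 201.0619 = 21852.04 W/m

21852.04


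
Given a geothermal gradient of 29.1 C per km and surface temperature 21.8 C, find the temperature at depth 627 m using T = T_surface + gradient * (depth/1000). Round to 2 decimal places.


Convert depth to km: 627 / 1000 = 0.627 km
Temperature increase = gradient * depth_km = 29.1 * 0.627 = 18.25 C
Temperature at depth = T_surface + delta_T = 21.8 + 18.25
T = 40.05 C

40.05


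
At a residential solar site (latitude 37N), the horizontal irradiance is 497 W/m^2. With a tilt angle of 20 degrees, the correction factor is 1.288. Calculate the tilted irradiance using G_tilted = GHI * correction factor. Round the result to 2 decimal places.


Identify the given values:
  GHI = 497 W/m^2, tilt correction factor = 1.288
Apply the formula G_tilted = GHI * factor:
  G_tilted = 497 * 1.288
  G_tilted = 640.14 W/m^2

640.14


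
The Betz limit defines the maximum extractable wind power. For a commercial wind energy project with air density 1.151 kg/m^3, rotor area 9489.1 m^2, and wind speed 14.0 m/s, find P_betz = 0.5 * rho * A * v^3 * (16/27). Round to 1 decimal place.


The Betz coefficient Cp_max = 16/27 = 0.5926
v^3 = 14.0^3 = 2744.0
P_betz = 0.5 * rho * A * v^3 * Cp_max
P_betz = 0.5 * 1.151 * 9489.1 * 2744.0 * 0.5926
P_betz = 8879953.2 W

8879953.2


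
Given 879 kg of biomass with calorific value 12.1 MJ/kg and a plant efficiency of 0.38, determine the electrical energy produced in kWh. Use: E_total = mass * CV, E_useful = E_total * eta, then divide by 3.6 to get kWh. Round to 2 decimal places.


Total energy = mass * CV = 879 * 12.1 = 10635.9 MJ
Useful energy = total * eta = 10635.9 * 0.38 = 4041.64 MJ
Convert to kWh: 4041.64 / 3.6
Useful energy = 1122.68 kWh

1122.68


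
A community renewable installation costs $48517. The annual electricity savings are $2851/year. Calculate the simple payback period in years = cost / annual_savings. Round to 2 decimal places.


Simple payback period = initial cost / annual savings
Payback = 48517 / 2851
Payback = 17.02 years

17.02


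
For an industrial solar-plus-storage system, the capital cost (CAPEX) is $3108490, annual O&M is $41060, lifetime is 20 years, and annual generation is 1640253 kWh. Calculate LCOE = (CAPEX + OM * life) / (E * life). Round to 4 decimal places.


Total cost = CAPEX + OM * lifetime = 3108490 + 41060 * 20 = 3108490 + 821200 = 3929690
Total generation = annual * lifetime = 1640253 * 20 = 32805060 kWh
LCOE = 3929690 / 32805060
LCOE = 0.1198 $/kWh

0.1198


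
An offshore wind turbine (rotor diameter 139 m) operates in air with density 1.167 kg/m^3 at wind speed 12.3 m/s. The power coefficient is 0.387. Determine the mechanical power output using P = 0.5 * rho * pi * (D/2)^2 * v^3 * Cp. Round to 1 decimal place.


Step 1 -- Compute swept area:
  A = pi * (D/2)^2 = pi * (139/2)^2 = 15174.68 m^2
Step 2 -- Apply wind power equation:
  P = 0.5 * rho * A * v^3 * Cp
  v^3 = 12.3^3 = 1860.867
  P = 0.5 * 1.167 * 15174.68 * 1860.867 * 0.387
  P = 6376562.8 W

6376562.8


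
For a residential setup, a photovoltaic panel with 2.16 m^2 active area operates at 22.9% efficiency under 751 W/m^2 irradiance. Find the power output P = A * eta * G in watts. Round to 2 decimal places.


Use the solar power formula P = A * eta * G.
Given: A = 2.16 m^2, eta = 0.229, G = 751 W/m^2
P = 2.16 * 0.229 * 751
P = 371.47 W

371.47


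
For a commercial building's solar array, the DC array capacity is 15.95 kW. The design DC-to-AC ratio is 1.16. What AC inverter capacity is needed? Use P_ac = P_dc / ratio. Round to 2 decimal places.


The inverter AC capacity is determined by the DC/AC ratio.
Given: P_dc = 15.95 kW, DC/AC ratio = 1.16
P_ac = P_dc / ratio = 15.95 / 1.16
P_ac = 13.75 kW

13.75
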